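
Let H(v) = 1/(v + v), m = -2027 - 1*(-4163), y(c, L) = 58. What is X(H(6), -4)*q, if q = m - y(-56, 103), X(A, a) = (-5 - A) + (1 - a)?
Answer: -1039/6 ≈ -173.17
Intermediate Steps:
m = 2136 (m = -2027 + 4163 = 2136)
H(v) = 1/(2*v)
X(A, a) = -4 - A - a
q = 2078 (q = 2136 - 1*58 = 2136 - 58 = 2078)
X(H(6), -4)*q = (-4 - 1/(2*6) - 1*(-4))*2078 = (-4 - 1/(2*6) + 4)*2078 = (-4 - 1*1/12 + 4)*2078 = (-4 - 1/12 + 4)*2078 = -1/12*2078 = -1039/6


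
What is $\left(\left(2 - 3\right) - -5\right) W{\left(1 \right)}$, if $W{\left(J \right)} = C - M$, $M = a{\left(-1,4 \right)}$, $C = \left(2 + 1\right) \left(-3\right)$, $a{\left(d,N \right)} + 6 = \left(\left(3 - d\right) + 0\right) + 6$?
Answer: $-52$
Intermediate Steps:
$a{\left(d,N \right)} = 3 - d$ ($a{\left(d,N \right)} = -6 + \left(\left(\left(3 - d\right) + 0\right) + 6\right) = -6 + \left(\left(3 - d\right) + 6\right) = -6 - \left(-9 + d\right) = 3 - d$)
$C = -9$ ($C = 3 \left(-3\right) = -9$)
$M = 4$ ($M = 3 - -1 = 3 + 1 = 4$)
$W{\left(J \right)} = -13$ ($W{\left(J \right)} = -9 - 4 = -13$)
$\left(\left(2 - 3\right) - -5\right) W{\left(1 \right)} = \left(\left(2 - 3\right) - -5\right) \left(-13\right) = \left(-1 + 5\right) \left(-13\right) = 4 \left(-13\right) = -52$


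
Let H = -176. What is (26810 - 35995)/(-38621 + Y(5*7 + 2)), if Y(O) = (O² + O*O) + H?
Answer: 9185/36059 ≈ 0.25472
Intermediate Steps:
Y(O) = -176 + 2*O² (Y(O) = (O² + O*O) - 176 = (O² + O²) - 176 = 2*O² - 176 = -176 + 2*O²)
(26810 - 35995)/(-38621 + Y(5*7 + 2)) = (26810 - 35995)/(-38621 + (-176 + 2*(5*7 + 2)²)) = -9185/(-38621 + (-176 + 2*(35 + 2)²)) = -9185/(-38621 + (-176 + 2*37²)) = -9185/(-38621 + (-176 + 2*1369)) = -9185/(-38621 + (-176 + 2738)) = -9185/(-38621 + 2562) = -9185/(-36059) = -9185*(-1/36059) = 9185/36059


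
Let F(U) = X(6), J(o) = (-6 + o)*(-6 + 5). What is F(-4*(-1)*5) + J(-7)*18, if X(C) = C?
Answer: 240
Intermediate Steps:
J(o) = 6 - o (J(o) = (-6 + o)*(-1) = 6 - o)
F(U) = 6
F(-4*(-1)*5) + J(-7)*18 = 6 + (6 - 1*(-7))*18 = 6 + (6 + 7)*18 = 6 + 13*18 = 6 + 234 = 240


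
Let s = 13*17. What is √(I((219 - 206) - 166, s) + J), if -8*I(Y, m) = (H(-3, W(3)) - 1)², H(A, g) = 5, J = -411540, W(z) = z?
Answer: I*√411542 ≈ 641.52*I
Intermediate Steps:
s = 221
I(Y, m) = -2 (I(Y, m) = -(5 - 1)²/8 = -⅛*4² = -⅛*16 = -2)
√(I((219 - 206) - 166, s) + J) = √(-2 - 411540) = √(-411542) = I*√411542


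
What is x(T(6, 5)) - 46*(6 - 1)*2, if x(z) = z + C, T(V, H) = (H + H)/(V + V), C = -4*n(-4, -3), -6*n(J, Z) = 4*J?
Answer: -2819/6 ≈ -469.83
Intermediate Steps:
n(J, Z) = -2*J/3
C = -32/3 (C = -(-8)*(-4)/3 = -4*8/3 = -32/3 ≈ -10.667)
T(V, H) = H/V (T(V, H) = (2*H)/((2*V)) = (2*H)*(1/(2*V)) = H/V)
x(z) = -32/3 + z (x(z) = z - 32/3 = -32/3 + z)
x(T(6, 5)) - 46*(6 - 1)*2 = (-32/3 + 5/6) - 46*(6 - 1)*2 = (-32/3 + 5*(1/6)) - 230*2 = (-32/3 + 5/6) - 46*10 = -59/6 - 460 = -2819/6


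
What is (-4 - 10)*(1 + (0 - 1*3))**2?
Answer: -56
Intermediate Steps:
(-4 - 10)*(1 + (0 - 1*3))**2 = -14*(1 + (0 - 3))**2 = -14*(1 - 3)**2 = -14*(-2)**2 = -14*4 = -56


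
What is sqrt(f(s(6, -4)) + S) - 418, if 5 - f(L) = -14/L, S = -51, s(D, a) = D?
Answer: -418 + I*sqrt(393)/3 ≈ -418.0 + 6.6081*I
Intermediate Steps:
f(L) = 5 + 14/L (f(L) = 5 - (-14)/L = 5 + 14/L)
sqrt(f(s(6, -4)) + S) - 418 = sqrt((5 + 14/6) - 51) - 418 = sqrt((5 + 14*(1/6)) - 51) - 418 = sqrt((5 + 7/3) - 51) - 418 = sqrt(22/3 - 51) - 418 = sqrt(-131/3) - 418 = I*sqrt(393)/3 - 418 = -418 + I*sqrt(393)/3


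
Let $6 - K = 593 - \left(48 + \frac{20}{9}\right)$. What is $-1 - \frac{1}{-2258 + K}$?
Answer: $- \frac{25144}{25153} \approx -0.99964$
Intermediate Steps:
$K = - \frac{4831}{9}$ ($K = 6 - \left(593 - \left(48 + \frac{20}{9}\right)\right) = 6 - \left(593 - \frac{452}{9}\right) = 6 - \frac{4885}{9} = - \frac{4831}{9} \approx -536.78$)
$-1 - \frac{1}{-2258 + K} = -1 - \frac{1}{-2258 - \frac{4831}{9}} = -1 - \frac{1}{- \frac{25153}{9}} = -1 - - \frac{9}{25153} = -1 + \frac{9}{25153} = - \frac{25144}{25153}$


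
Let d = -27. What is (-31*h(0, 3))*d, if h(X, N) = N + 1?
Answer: 3348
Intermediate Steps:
h(X, N) = 1 + N
(-31*h(0, 3))*d = -31*(1 + 3)*(-27) = -31*4*(-27) = -124*(-27) = 3348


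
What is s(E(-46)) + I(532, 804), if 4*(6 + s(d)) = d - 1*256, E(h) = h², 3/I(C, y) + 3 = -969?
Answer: 148715/324 ≈ 459.00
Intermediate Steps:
I(C, y) = -1/324 (I(C, y) = 3/(-3 - 969) = 3/(-972) = 3*(-1/972) = -1/324)
s(d) = -70 + d/4 (s(d) = -6 + (d - 1*256)/4 = -6 + (d - 256)/4 = -6 + (-256 + d)/4 = -6 + (-64 + d/4) = -70 + d/4)
s(E(-46)) + I(532, 804) = (-70 + (¼)*(-46)²) - 1/324 = (-70 + (¼)*2116) - 1/324 = (-70 + 529) - 1/324 = 459 - 1/324 = 148715/324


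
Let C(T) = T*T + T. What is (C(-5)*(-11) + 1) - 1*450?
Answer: -669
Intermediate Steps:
C(T) = T + T² (C(T) = T² + T = T + T²)
(C(-5)*(-11) + 1) - 1*450 = (-5*(1 - 5)*(-11) + 1) - 1*450 = (-5*(-4)*(-11) + 1) - 450 = (20*(-11) + 1) - 450 = (-220 + 1) - 450 = -219 - 450 = -669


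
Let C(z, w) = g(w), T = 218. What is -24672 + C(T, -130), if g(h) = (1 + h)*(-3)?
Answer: -24285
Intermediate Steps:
g(h) = -3 - 3*h
C(z, w) = -3 - 3*w
-24672 + C(T, -130) = -24672 + (-3 - 3*(-130)) = -24672 + (-3 + 390) = -24672 + 387 = -24285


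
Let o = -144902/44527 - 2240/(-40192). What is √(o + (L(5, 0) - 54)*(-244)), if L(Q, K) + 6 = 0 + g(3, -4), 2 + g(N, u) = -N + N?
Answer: √2956622315258455823/13981478 ≈ 122.98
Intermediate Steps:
o = -89440011/27962956 (o = -144902*1/44527 - 2240*(-1/40192) = -144902/44527 + 35/628 = -89440011/27962956 ≈ -3.1985)
g(N, u) = -2 (g(N, u) = -2 + (-N + N) = -2 + 0 = -2)
L(Q, K) = -8 (L(Q, K) = -6 + (0 - 2) = -6 - 2 = -8)
√(o + (L(5, 0) - 54)*(-244)) = √(-89440011/27962956 + (-8 - 54)*(-244)) = √(-89440011/27962956 - 62*(-244)) = √(-89440011/27962956 + 15128) = √(422934158357/27962956) = √2956622315258455823/13981478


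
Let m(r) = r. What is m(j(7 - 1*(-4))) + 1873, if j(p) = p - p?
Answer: 1873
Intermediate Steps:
j(p) = 0
m(j(7 - 1*(-4))) + 1873 = 0 + 1873 = 1873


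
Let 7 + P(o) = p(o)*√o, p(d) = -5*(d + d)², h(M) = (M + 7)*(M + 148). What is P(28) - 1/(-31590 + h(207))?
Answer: -310661/44380 - 31360*√7 ≈ -82978.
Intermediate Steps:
h(M) = (7 + M)*(148 + M)
p(d) = -20*d² (p(d) = -5*4*d² = -20*d²)
P(o) = -7 - 20*o^(5/2) (P(o) = -7 + (-20*o²)*√o = -7 - 20*o^(5/2))
P(28) - 1/(-31590 + h(207)) = (-7 - 31360*√7) - 1/(-31590 + (1036 + 207² + 155*207)) = (-7 - 31360*√7) - 1/(-31590 + (1036 + 42849 + 32085)) = (-7 - 31360*√7) - 1/(-31590 + 75970) = (-7 - 31360*√7) - 1/44380 = -310661/44380 - 31360*√7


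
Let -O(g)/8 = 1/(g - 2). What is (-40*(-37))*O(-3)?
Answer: 2368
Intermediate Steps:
O(g) = -8/(-2 + g) (O(g) = -8/(g - 2) = -8/(-2 + g))
(-40*(-37))*O(-3) = (-40*(-37))*(-8/(-2 - 3)) = 1480*(-8/(-5)) = 1480*(-8*(-⅕)) = 1480*(8/5) = 2368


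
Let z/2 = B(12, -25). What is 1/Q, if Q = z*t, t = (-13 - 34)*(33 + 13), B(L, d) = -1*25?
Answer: 1/108100 ≈ 9.2507e-6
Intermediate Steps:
B(L, d) = -25
z = -50 (z = 2*(-25) = -50)
t = -2162 (t = -47*46 = -2162)
Q = 108100 (Q = -50*(-2162) = 108100)
1/Q = 1/108100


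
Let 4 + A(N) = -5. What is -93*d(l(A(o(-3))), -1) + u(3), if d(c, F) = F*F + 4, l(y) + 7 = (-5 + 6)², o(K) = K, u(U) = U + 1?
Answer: -461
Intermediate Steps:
u(U) = 1 + U
A(N) = -9 (A(N) = -4 - 5 = -9)
l(y) = -6 (l(y) = -7 + (-5 + 6)² = -7 + 1² = -7 + 1 = -6)
d(c, F) = 4 + F² (d(c, F) = F² + 4 = 4 + F²)
-93*d(l(A(o(-3))), -1) + u(3) = -93*(4 + (-1)²) + (1 + 3) = -93*(4 + 1) + 4 = -93*5 + 4 = -465 + 4 = -461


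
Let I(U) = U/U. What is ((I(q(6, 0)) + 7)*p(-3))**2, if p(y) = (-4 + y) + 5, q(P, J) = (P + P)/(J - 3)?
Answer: 256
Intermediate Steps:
q(P, J) = 2*P/(-3 + J) (q(P, J) = (2*P)/(-3 + J) = 2*P/(-3 + J))
p(y) = 1 + y
I(U) = 1
((I(q(6, 0)) + 7)*p(-3))**2 = ((1 + 7)*(1 - 3))**2 = (8*(-2))**2 = (-16)**2 = 256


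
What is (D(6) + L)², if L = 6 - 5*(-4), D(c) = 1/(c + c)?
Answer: 97969/144 ≈ 680.34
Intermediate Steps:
D(c) = 1/(2*c)
L = 26 (L = 6 + 20 = 26)
(D(6) + L)² = ((½)/6 + 26)² = ((½)*(⅙) + 26)² = (1/12 + 26)² = (313/12)² = 97969/144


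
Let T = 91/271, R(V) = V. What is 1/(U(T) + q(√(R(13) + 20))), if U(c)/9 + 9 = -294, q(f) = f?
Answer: -909/2478832 - √33/7436496 ≈ -0.00036748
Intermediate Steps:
T = 91/271 (T = 91*(1/271) = 91/271 ≈ 0.33579)
U(c) = -2727 (U(c) = -81 + 9*(-294) = -81 - 2646 = -2727)
1/(U(T) + q(√(R(13) + 20))) = 1/(-2727 + √(13 + 20)) = 1/(-2727 + √33)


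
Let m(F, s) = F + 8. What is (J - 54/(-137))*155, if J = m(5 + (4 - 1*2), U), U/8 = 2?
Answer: 326895/137 ≈ 2386.1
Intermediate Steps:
U = 16 (U = 8*2 = 16)
m(F, s) = 8 + F
J = 15 (J = 8 + (5 + (4 - 1*2)) = 8 + (5 + (4 - 2)) = 8 + (5 + 2) = 8 + 7 = 15)
(J - 54/(-137))*155 = (15 - 54/(-137))*155 = (15 - 54*(-1/137))*155 = (15 + 54/137)*155 = (2109/137)*155 = 326895/137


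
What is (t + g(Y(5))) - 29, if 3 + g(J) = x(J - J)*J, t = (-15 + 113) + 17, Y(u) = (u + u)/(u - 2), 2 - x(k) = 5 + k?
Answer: 73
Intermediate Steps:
x(k) = -3 - k (x(k) = 2 - (5 + k) = 2 + (-5 - k) = -3 - k)
Y(u) = 2*u/(-2 + u) (Y(u) = (2*u)/(-2 + u) = 2*u/(-2 + u))
t = 115 (t = 98 + 17 = 115)
g(J) = -3 - 3*J (g(J) = -3 + (-3 - (J - J))*J = -3 + (-3 - 1*0)*J = -3 + (-3 + 0)*J = -3 - 3*J)
(t + g(Y(5))) - 29 = (115 + (-3 - 6*5/(-2 + 5))) - 29 = (115 + (-3 - 6*5/3)) - 29 = (115 + (-3 - 3*10/3)) - 29 = (115 + (-3 - 10)) - 29 = (115 - 13) - 29 = 102 - 29 = 73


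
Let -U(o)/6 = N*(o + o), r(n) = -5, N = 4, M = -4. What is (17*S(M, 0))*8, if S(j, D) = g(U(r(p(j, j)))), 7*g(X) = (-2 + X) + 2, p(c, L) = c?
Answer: 32640/7 ≈ 4662.9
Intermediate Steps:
U(o) = -48*o (U(o) = -24*(o + o) = -24*2*o = -48*o)
g(X) = X/7 (g(X) = ((-2 + X) + 2)/7 = X/7)
S(j, D) = 240/7 (S(j, D) = (-48*(-5))/7 = (⅐)*240 = 240/7)
(17*S(M, 0))*8 = (17*(240/7))*8 = (4080/7)*8 = 32640/7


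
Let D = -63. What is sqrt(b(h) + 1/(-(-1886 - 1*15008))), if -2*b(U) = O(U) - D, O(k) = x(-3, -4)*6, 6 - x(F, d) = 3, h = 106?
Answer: I*sqrt(2889744041)/8447 ≈ 6.364*I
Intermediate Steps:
x(F, d) = 3 (x(F, d) = 6 - 1*3 = 6 - 3 = 3)
O(k) = 18 (O(k) = 3*6 = 18)
b(U) = -81/2 (b(U) = -(18 - 1*(-63))/2 = -(18 + 63)/2 = -1/2*81 = -81/2)
sqrt(b(h) + 1/(-(-1886 - 1*15008))) = sqrt(-81/2 + 1/(-(-1886 - 1*15008))) = sqrt(-81/2 + 1/(-(-1886 - 15008))) = sqrt(-81/2 + 1/(-1*(-16894))) = sqrt(-81/2 + 1/16894) = sqrt(-342103/8447) = I*sqrt(2889744041)/8447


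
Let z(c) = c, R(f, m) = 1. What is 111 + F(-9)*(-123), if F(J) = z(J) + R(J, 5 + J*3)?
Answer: 1095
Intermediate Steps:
F(J) = 1 + J (F(J) = J + 1 = 1 + J)
111 + F(-9)*(-123) = 111 + (1 - 9)*(-123) = 111 - 8*(-123) = 111 + 984 = 1095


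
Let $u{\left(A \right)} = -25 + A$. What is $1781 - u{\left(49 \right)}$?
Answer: $1757$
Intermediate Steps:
$1781 - u{\left(49 \right)} = 1781 - \left(-25 + 49\right) = 1781 - 24 = 1757$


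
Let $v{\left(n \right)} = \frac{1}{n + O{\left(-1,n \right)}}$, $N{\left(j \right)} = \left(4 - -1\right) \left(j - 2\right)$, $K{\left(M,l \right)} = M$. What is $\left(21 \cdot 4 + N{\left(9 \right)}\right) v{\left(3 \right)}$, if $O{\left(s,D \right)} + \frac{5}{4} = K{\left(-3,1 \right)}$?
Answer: $- \frac{476}{5} \approx -95.2$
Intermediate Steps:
$O{\left(s,D \right)} = - \frac{17}{4}$ ($O{\left(s,D \right)} = - \frac{5}{4} - 3 = - \frac{17}{4}$)
$N{\left(j \right)} = -10 + 5 j$ ($N{\left(j \right)} = \left(4 + 1\right) \left(-2 + j\right) = 5 \left(-2 + j\right) = -10 + 5 j$)
$v{\left(n \right)} = \frac{1}{- \frac{17}{4} + n}$ ($v{\left(n \right)} = \frac{1}{n - \frac{17}{4}} = \frac{1}{- \frac{17}{4} + n}$)
$\left(21 \cdot 4 + N{\left(9 \right)}\right) v{\left(3 \right)} = \left(21 \cdot 4 + \left(-10 + 5 \cdot 9\right)\right) \frac{4}{-17 + 4 \cdot 3} = \left(84 + \left(-10 + 45\right)\right) \frac{4}{-17 + 12} = \left(84 + 35\right) \frac{4}{-5} = 119 \cdot 4 \left(- \frac{1}{5}\right) = 119 \left(- \frac{4}{5}\right) = - \frac{476}{5}$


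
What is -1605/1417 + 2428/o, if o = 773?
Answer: 2199811/1095341 ≈ 2.0083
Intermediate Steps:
-1605/1417 + 2428/o = -1605/1417 + 2428/773 = 2199811/1095341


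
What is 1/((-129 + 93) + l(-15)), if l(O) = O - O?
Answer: -1/36 ≈ -0.027778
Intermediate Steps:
l(O) = 0
1/((-129 + 93) + l(-15)) = 1/((-129 + 93) + 0) = 1/(-36 + 0) = 1/(-36) = -1/36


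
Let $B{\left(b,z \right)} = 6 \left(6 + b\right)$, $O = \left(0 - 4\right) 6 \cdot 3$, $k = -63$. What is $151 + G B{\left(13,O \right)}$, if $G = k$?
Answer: $-7031$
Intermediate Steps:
$G = -63$
$O = -72$ ($O = \left(-4\right) 6 \cdot 3 = \left(-24\right) 3 = -72$)
$B{\left(b,z \right)} = 36 + 6 b$
$151 + G B{\left(13,O \right)} = 151 - 63 \left(36 + 6 \cdot 13\right) = 151 - 63 \left(36 + 78\right) = 151 - 7182 = -7031$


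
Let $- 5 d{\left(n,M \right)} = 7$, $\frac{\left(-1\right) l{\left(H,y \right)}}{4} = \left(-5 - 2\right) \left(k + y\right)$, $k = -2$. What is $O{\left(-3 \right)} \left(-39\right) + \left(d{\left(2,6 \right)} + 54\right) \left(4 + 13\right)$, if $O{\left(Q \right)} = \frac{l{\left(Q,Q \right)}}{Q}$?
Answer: $- \frac{4629}{5} \approx -925.8$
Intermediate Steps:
$l{\left(H,y \right)} = -56 + 28 y$ ($l{\left(H,y \right)} = - 4 \left(-5 - 2\right) \left(-2 + y\right) = - 4 \left(- 7 \left(-2 + y\right)\right) = - 4 \left(14 - 7 y\right) = -56 + 28 y$)
$d{\left(n,M \right)} = - \frac{7}{5}$ ($d{\left(n,M \right)} = \left(- \frac{1}{5}\right) 7 = - \frac{7}{5}$)
$O{\left(Q \right)} = \frac{-56 + 28 Q}{Q}$
$O{\left(-3 \right)} \left(-39\right) + \left(d{\left(2,6 \right)} + 54\right) \left(4 + 13\right) = \left(28 - \frac{56}{-3}\right) \left(-39\right) + \left(- \frac{7}{5} + 54\right) \left(4 + 13\right) = \left(28 - - \frac{56}{3}\right) \left(-39\right) + \frac{263}{5} \cdot 17 = \left(28 + \frac{56}{3}\right) \left(-39\right) + \frac{4471}{5} = \frac{140}{3} \left(-39\right) + \frac{4471}{5} = -1820 + \frac{4471}{5} = - \frac{4629}{5}$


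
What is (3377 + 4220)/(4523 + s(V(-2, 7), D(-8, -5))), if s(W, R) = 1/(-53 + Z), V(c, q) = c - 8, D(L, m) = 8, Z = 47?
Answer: 45582/27137 ≈ 1.6797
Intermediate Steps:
V(c, q) = -8 + c
s(W, R) = -⅙ (s(W, R) = 1/(-53 + 47) = 1/(-6) = -⅙)
(3377 + 4220)/(4523 + s(V(-2, 7), D(-8, -5))) = (3377 + 4220)/(4523 - ⅙) = 7597/(27137/6) = 7597*(6/27137) = 45582/27137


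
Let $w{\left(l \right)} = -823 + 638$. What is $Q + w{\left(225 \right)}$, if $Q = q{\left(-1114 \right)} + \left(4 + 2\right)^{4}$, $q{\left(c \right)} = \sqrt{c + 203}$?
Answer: $1111 + i \sqrt{911} \approx 1111.0 + 30.183 i$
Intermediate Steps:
$q{\left(c \right)} = \sqrt{203 + c}$
$w{\left(l \right)} = -185$
$Q = 1296 + i \sqrt{911}$ ($Q = \sqrt{203 - 1114} + \left(4 + 2\right)^{4} = \sqrt{-911} + 6^{4} = i \sqrt{911} + 1296 = 1296 + i \sqrt{911} \approx 1296.0 + 30.183 i$)
$Q + w{\left(225 \right)} = \left(1296 + i \sqrt{911}\right) - 185 = 1111 + i \sqrt{911}$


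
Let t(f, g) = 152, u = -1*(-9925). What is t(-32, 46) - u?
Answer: -9773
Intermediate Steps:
u = 9925
t(-32, 46) - u = 152 - 1*9925 = 152 - 9925 = -9773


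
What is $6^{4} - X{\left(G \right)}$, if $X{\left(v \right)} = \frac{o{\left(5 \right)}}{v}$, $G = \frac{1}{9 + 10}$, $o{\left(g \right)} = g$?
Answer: $1201$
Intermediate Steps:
$G = \frac{1}{19} \approx 0.052632$
$X{\left(v \right)} = \frac{5}{v}$
$6^{4} - X{\left(G \right)} = 6^{4} - 5 \frac{1}{\frac{1}{19}} = 1296 - 5 \cdot 19 = 1296 - 95 = 1201$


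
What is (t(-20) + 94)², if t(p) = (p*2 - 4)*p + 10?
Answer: 968256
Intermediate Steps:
t(p) = 10 + p*(-4 + 2*p) (t(p) = (2*p - 4)*p + 10 = (-4 + 2*p)*p + 10 = p*(-4 + 2*p) + 10 = 10 + p*(-4 + 2*p))
(t(-20) + 94)² = ((10 - 4*(-20) + 2*(-20)²) + 94)² = ((10 + 80 + 2*400) + 94)² = ((10 + 80 + 800) + 94)² = (890 + 94)² = 984² = 968256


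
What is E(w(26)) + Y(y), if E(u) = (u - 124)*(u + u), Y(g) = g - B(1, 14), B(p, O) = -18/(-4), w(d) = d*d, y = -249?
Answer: 1492101/2 ≈ 7.4605e+5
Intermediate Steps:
w(d) = d²
B(p, O) = 9/2 (B(p, O) = -18*(-¼) = 9/2)
Y(g) = -9/2 + g (Y(g) = g - 1*9/2 = g - 9/2 = -9/2 + g)
E(u) = 2*u*(-124 + u) (E(u) = (-124 + u)*(2*u) = 2*u*(-124 + u))
E(w(26)) + Y(y) = 2*26²*(-124 + 26²) + (-9/2 - 249) = 2*676*(-124 + 676) - 507/2 = 2*676*552 - 507/2 = 746304 - 507/2 = 1492101/2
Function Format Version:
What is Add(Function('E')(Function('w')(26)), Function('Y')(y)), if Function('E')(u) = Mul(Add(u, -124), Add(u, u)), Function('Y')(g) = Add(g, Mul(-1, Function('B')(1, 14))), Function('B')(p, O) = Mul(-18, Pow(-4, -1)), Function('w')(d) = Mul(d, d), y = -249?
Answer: Rational(1492101, 2) ≈ 7.4605e+5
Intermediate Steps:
Function('w')(d) = Pow(d, 2)
Function('B')(p, O) = Rational(9, 2) (Function('B')(p, O) = Mul(-18, Rational(-1, 4)) = Rational(9, 2))
Function('Y')(g) = Add(Rational(-9, 2), g) (Function('Y')(g) = Add(g, Mul(-1, Rational(9, 2))) = Add(g, Rational(-9, 2)) = Add(Rational(-9, 2), g))
Function('E')(u) = Mul(2, u, Add(-124, u)) (Function('E')(u) = Mul(Add(-124, u), Mul(2, u)) = Mul(2, u, Add(-124, u)))
Add(Function('E')(Function('w')(26)), Function('Y')(y)) = Add(Mul(2, Pow(26, 2), Add(-124, Pow(26, 2))), Add(Rational(-9, 2), -249)) = Add(Mul(2, 676, Add(-124, 676)), Rational(-507, 2)) = Add(Mul(2, 676, 552), Rational(-507, 2)) = Add(746304, Rational(-507, 2)) = Rational(1492101, 2)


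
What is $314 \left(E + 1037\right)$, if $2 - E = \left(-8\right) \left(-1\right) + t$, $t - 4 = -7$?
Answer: $324676$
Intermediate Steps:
$t = -3$ ($t = 4 - 7 = -3$)
$E = -3$ ($E = 2 - \left(\left(-8\right) \left(-1\right) - 3\right) = 2 - \left(8 - 3\right) = 2 - 5 = -3$)
$314 \left(E + 1037\right) = 314 \left(-3 + 1037\right) = 314 \cdot 1034 = 324676$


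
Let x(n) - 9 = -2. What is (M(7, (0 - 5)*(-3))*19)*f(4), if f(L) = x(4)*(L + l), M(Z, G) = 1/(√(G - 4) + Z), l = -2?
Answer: 49 - 7*√11 ≈ 25.784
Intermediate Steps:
x(n) = 7 (x(n) = 9 - 2 = 7)
M(Z, G) = 1/(Z + √(-4 + G)) (M(Z, G) = 1/(√(-4 + G) + Z) = 1/(Z + √(-4 + G)))
f(L) = -14 + 7*L (f(L) = 7*(L - 2) = 7*(-2 + L) = -14 + 7*L)
(M(7, (0 - 5)*(-3))*19)*f(4) = (19/(7 + √(-4 + (0 - 5)*(-3))))*(-14 + 7*4) = (19/(7 + √(-4 - 5*(-3))))*(-14 + 28) = (19/(7 + √(-4 + 15)))*14 = (19/(7 + √11))*14 = 266/(7 + √11)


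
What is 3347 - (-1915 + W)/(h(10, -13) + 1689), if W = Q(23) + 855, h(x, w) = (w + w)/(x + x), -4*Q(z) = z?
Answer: 16142279/4822 ≈ 3347.6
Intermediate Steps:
Q(z) = -z/4
h(x, w) = w/x (h(x, w) = (2*w)/((2*x)) = (2*w)*(1/(2*x)) = w/x)
W = 3397/4 (W = -1/4*23 + 855 = -23/4 + 855 = 3397/4 ≈ 849.25)
3347 - (-1915 + W)/(h(10, -13) + 1689) = 3347 - (-1915 + 3397/4)/(-13/10 + 1689) = 3347 - (-4263)/(4*(-13*1/10 + 1689)) = 3347 - (-4263)/(4*(-13/10 + 1689)) = 3347 - (-4263)/(4*16877/10) = 3347 - (-4263)*10/(4*16877) = 3347 - 1*(-3045/4822) = 3347 + 3045/4822 = 16142279/4822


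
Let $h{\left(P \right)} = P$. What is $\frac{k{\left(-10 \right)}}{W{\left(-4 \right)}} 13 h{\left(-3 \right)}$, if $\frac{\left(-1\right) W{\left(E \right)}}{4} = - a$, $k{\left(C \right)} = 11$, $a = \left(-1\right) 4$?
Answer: $\frac{429}{16} \approx 26.813$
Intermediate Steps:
$a = -4$
$W{\left(E \right)} = -16$ ($W{\left(E \right)} = - 4 \left(\left(-1\right) \left(-4\right)\right) = \left(-4\right) 4 = -16$)
$\frac{k{\left(-10 \right)}}{W{\left(-4 \right)}} 13 h{\left(-3 \right)} = \frac{11}{-16} \cdot 13 \left(-3\right) = 11 \left(- \frac{1}{16}\right) 13 \left(-3\right) = \left(- \frac{11}{16}\right) 13 \left(-3\right) = \left(- \frac{143}{16}\right) \left(-3\right) = \frac{429}{16}$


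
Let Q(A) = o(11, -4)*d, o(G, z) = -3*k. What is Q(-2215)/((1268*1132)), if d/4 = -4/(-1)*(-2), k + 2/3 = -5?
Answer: -34/89711 ≈ -0.00037899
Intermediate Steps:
k = -17/3 (k = -2/3 - 5 = -17/3 ≈ -5.6667)
o(G, z) = 17 (o(G, z) = -3*(-17/3) = 17)
d = -32 (d = 4*(-4/(-1)*(-2)) = 4*(-4*(-1)*(-2)) = 4*(4*(-2)) = 4*(-8) = -32)
Q(A) = -544 (Q(A) = 17*(-32) = -544)
Q(-2215)/((1268*1132)) = -544/(1268*1132) = -544/1435376 = -544*1/1435376 = -34/89711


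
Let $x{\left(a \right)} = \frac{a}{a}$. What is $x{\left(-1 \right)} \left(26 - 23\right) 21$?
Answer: $63$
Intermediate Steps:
$x{\left(a \right)} = 1$
$x{\left(-1 \right)} \left(26 - 23\right) 21 = 1 \left(26 - 23\right) 21 = 1 \cdot 3 \cdot 21 = 1 \cdot 63 = 63$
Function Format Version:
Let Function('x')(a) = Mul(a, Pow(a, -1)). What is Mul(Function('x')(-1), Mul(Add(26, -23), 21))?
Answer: 63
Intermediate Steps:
Function('x')(a) = 1
Mul(Function('x')(-1), Mul(Add(26, -23), 21)) = Mul(1, Mul(Add(26, -23), 21)) = Mul(1, Mul(3, 21)) = Mul(1, 63) = 63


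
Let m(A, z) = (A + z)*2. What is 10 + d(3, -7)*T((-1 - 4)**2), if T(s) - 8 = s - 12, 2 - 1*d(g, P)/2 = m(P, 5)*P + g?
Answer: -1208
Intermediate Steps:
m(A, z) = 2*A + 2*z
d(g, P) = 4 - 2*g - 2*P*(10 + 2*P) (d(g, P) = 4 - 2*((2*P + 2*5)*P + g) = 4 - 2*((2*P + 10)*P + g) = 4 - 2*((10 + 2*P)*P + g) = 4 - 2*(P*(10 + 2*P) + g) = 4 - 2*(g + P*(10 + 2*P)) = 4 + (-2*g - 2*P*(10 + 2*P)) = 4 - 2*g - 2*P*(10 + 2*P))
T(s) = -4 + s (T(s) = 8 + (s - 12) = 8 + (-12 + s) = -4 + s)
10 + d(3, -7)*T((-1 - 4)**2) = 10 + (4 - 2*3 - 4*(-7)*(5 - 7))*(-4 + (-1 - 4)**2) = 10 + (4 - 6 - 4*(-7)*(-2))*(-4 + (-5)**2) = 10 + (4 - 6 - 56)*(-4 + 25) = 10 - 58*21 = 10 - 1218 = -1208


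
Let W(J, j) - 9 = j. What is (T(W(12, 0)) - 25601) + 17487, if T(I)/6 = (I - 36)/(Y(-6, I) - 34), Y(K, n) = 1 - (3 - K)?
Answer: -56771/7 ≈ -8110.1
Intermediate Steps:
W(J, j) = 9 + j
Y(K, n) = -2 + K (Y(K, n) = 1 + (-3 + K) = -2 + K)
T(I) = 36/7 - I/7 (T(I) = 6*((I - 36)/((-2 - 6) - 34)) = 6*((-36 + I)/(-8 - 34)) = 6*((-36 + I)/(-42)) = 6*((-36 + I)*(-1/42)) = 6*(6/7 - I/42) = 36/7 - I/7)
(T(W(12, 0)) - 25601) + 17487 = ((36/7 - (9 + 0)/7) - 25601) + 17487 = ((36/7 - 1/7*9) - 25601) + 17487 = ((36/7 - 9/7) - 25601) + 17487 = (27/7 - 25601) + 17487 = -179180/7 + 17487 = -56771/7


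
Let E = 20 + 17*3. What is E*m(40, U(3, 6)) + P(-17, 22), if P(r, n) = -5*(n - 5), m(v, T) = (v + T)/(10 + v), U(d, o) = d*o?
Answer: -66/25 ≈ -2.6400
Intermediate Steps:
m(v, T) = (T + v)/(10 + v)
P(r, n) = 25 - 5*n (P(r, n) = -5*(-5 + n) = 25 - 5*n)
E = 71 (E = 20 + 51 = 71)
E*m(40, U(3, 6)) + P(-17, 22) = 71*((3*6 + 40)/(10 + 40)) + (25 - 5*22) = 71*((18 + 40)/50) + (25 - 110) = 71*((1/50)*58) - 85 = 71*(29/25) - 85 = 2059/25 - 85 = -66/25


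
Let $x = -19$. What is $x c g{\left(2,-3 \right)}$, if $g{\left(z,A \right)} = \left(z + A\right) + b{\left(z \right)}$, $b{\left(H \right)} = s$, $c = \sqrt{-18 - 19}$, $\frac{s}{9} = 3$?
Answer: $- 494 i \sqrt{37} \approx - 3004.9 i$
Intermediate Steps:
$s = 27$ ($s = 9 \cdot 3 = 27$)
$c = i \sqrt{37}$ ($c = \sqrt{-37} = i \sqrt{37} \approx 6.0828 i$)
$b{\left(H \right)} = 27$
$g{\left(z,A \right)} = 27 + A + z$ ($g{\left(z,A \right)} = \left(z + A\right) + 27 = \left(A + z\right) + 27 = 27 + A + z$)
$x c g{\left(2,-3 \right)} = - 19 i \sqrt{37} \left(27 - 3 + 2\right) = - 19 i \sqrt{37} \cdot 26 = - 494 i \sqrt{37}$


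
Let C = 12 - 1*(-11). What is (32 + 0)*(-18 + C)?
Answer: 160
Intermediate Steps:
C = 23 (C = 12 + 11 = 23)
(32 + 0)*(-18 + C) = (32 + 0)*(-18 + 23) = 32*5 = 160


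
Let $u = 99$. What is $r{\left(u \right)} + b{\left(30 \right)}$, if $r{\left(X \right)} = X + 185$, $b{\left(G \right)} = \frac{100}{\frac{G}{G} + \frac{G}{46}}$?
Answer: $\frac{6546}{19} \approx 344.53$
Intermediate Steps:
$b{\left(G \right)} = \frac{100}{1 + \frac{G}{46}}$ ($b{\left(G \right)} = \frac{100}{1 + G \frac{1}{46}} = \frac{100}{1 + \frac{G}{46}}$)
$r{\left(X \right)} = 185 + X$
$r{\left(u \right)} + b{\left(30 \right)} = \left(185 + 99\right) + \frac{4600}{46 + 30} = 284 + \frac{4600}{76} = 284 + 4600 \cdot \frac{1}{76} = 284 + \frac{1150}{19} = \frac{6546}{19}$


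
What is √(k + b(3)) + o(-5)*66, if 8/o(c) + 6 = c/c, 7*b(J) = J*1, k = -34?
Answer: -528/5 + I*√1645/7 ≈ -105.6 + 5.7941*I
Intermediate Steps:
b(J) = J/7 (b(J) = (J*1)/7 = J/7)
o(c) = -8/5 (o(c) = 8/(-6 + c/c) = 8/(-6 + 1) = 8/(-5) = 8*(-⅕) = -8/5)
√(k + b(3)) + o(-5)*66 = √(-34 + (⅐)*3) - 8/5*66 = √(-34 + 3/7) - 528/5 = √(-235/7) - 528/5 = I*√1645/7 - 528/5 = -528/5 + I*√1645/7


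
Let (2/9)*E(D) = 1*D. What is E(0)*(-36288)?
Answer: 0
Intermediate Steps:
E(D) = 9*D/2 (E(D) = 9*(1*D)/2 = 9*D/2)
E(0)*(-36288) = ((9/2)*0)*(-36288) = 0*(-36288) = 0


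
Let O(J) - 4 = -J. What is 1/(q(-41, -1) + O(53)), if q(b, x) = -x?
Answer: -1/48 ≈ -0.020833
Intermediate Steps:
O(J) = 4 - J
1/(q(-41, -1) + O(53)) = 1/(-1*(-1) + (4 - 1*53)) = 1/(1 + (4 - 53)) = 1/(1 - 49) = 1/(-48) = -1/48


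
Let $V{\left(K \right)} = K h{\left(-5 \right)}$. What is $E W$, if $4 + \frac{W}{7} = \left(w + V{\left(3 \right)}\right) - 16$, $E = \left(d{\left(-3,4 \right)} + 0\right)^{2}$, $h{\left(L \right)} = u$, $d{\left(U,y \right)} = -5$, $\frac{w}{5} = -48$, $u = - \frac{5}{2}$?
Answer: $- \frac{93625}{2} \approx -46813.0$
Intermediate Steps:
$u = - \frac{5}{2}$ ($u = \left(-5\right) \frac{1}{2} = - \frac{5}{2} \approx -2.5$)
$w = -240$ ($w = 5 \left(-48\right) = -240$)
$h{\left(L \right)} = - \frac{5}{2}$
$V{\left(K \right)} = - \frac{5 K}{2}$ ($V{\left(K \right)} = K \left(- \frac{5}{2}\right) = - \frac{5 K}{2}$)
$E = 25$ ($E = \left(-5 + 0\right)^{2} = \left(-5\right)^{2} = 25$)
$W = - \frac{3745}{2}$ ($W = -28 + 7 \left(\left(-240 - \frac{15}{2}\right) - 16\right) = -28 + 7 \left(- \frac{495}{2} - 16\right) = -28 + 7 \left(- \frac{527}{2}\right) = -28 - \frac{3689}{2} = - \frac{3745}{2} \approx -1872.5$)
$E W = 25 \left(- \frac{3745}{2}\right) = - \frac{93625}{2}$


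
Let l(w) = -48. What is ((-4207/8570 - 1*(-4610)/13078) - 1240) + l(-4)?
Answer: -72186283963/56039230 ≈ -1288.1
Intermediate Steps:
((-4207/8570 - 1*(-4610)/13078) - 1240) + l(-4) = ((-4207/8570 - 1*(-4610)/13078) - 1240) - 48 = ((-4207*1/8570 + 4610*(1/13078)) - 1240) - 48 = ((-4207/8570 + 2305/6539) - 1240) - 48 = (-7755723/56039230 - 1240) - 48 = -69496400923/56039230 - 48 = -72186283963/56039230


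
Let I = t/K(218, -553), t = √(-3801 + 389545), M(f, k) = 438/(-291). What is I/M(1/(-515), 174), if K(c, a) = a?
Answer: 194*√24109/40369 ≈ 0.74618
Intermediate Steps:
M(f, k) = -146/97 (M(f, k) = 438*(-1/291) = -146/97)
t = 4*√24109 (t = √385744 = 4*√24109 ≈ 621.08)
I = -4*√24109/553 (I = (4*√24109)/(-553) = (4*√24109)*(-1/553) = -4*√24109/553 ≈ -1.1231)
I/M(1/(-515), 174) = (-4*√24109/553)/(-146/97) = -4*√24109/553*(-97/146) = 194*√24109/40369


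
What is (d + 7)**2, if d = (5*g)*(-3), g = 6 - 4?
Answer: 529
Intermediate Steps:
g = 2
d = -30 (d = (5*2)*(-3) = 10*(-3) = -30)
(d + 7)**2 = (-30 + 7)**2 = (-23)**2 = 529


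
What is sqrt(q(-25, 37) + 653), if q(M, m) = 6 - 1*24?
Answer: sqrt(635) ≈ 25.199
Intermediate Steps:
q(M, m) = -18 (q(M, m) = 6 - 24 = -18)
sqrt(q(-25, 37) + 653) = sqrt(-18 + 653) = sqrt(635)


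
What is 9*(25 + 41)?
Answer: 594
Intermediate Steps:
9*(25 + 41) = 9*66 = 594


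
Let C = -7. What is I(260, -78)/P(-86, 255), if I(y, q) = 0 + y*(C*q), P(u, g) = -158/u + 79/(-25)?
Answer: -25434500/237 ≈ -1.0732e+5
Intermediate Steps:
P(u, g) = -79/25 - 158/u (P(u, g) = -158/u + 79*(-1/25) = -158/u - 79/25 = -79/25 - 158/u)
I(y, q) = -7*q*y (I(y, q) = 0 + y*(-7*q) = 0 - 7*q*y = -7*q*y)
I(260, -78)/P(-86, 255) = (-7*(-78)*260)/(-79/25 - 158/(-86)) = 141960/(-79/25 - 158*(-1/86)) = 141960/(-79/25 + 79/43) = 141960/(-1422/1075) = 141960*(-1075/1422) = -25434500/237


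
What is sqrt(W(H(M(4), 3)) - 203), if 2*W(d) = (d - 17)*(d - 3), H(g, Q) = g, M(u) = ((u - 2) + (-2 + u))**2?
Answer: I*sqrt(838)/2 ≈ 14.474*I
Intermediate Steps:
M(u) = (-4 + 2*u)**2 (M(u) = ((-2 + u) + (-2 + u))**2 = (-4 + 2*u)**2)
W(d) = (-17 + d)*(-3 + d)/2 (W(d) = ((d - 17)*(d - 3))/2 = ((-17 + d)*(-3 + d))/2 = (-17 + d)*(-3 + d)/2)
sqrt(W(H(M(4), 3)) - 203) = sqrt((51/2 + (4*(-2 + 4)**2)**2/2 - 40*(-2 + 4)**2) - 203) = sqrt((51/2 + (4*2**2)**2/2 - 40*2**2) - 203) = sqrt((51/2 + (4*4)**2/2 - 40*4) - 203) = sqrt((51/2 + (1/2)*16**2 - 10*16) - 203) = sqrt((51/2 + (1/2)*256 - 160) - 203) = sqrt((51/2 + 128 - 160) - 203) = sqrt(-13/2 - 203) = sqrt(-419/2) = I*sqrt(838)/2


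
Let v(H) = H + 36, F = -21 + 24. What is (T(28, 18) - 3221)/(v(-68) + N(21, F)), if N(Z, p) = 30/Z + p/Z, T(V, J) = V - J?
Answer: 22477/213 ≈ 105.53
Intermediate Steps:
F = 3
v(H) = 36 + H
(T(28, 18) - 3221)/(v(-68) + N(21, F)) = ((28 - 1*18) - 3221)/((36 - 68) + (30 + 3)/21) = ((28 - 18) - 3221)/(-32 + (1/21)*33) = (10 - 3221)/(-32 + 11/7) = -3211/(-213/7) = -3211*(-7/213) = 22477/213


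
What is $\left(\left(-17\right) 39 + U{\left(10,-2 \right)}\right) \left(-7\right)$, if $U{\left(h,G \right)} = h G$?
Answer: $4781$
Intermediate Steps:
$U{\left(h,G \right)} = G h$
$\left(\left(-17\right) 39 + U{\left(10,-2 \right)}\right) \left(-7\right) = \left(\left(-17\right) 39 - 20\right) \left(-7\right) = \left(-663 - 20\right) \left(-7\right) = \left(-683\right) \left(-7\right) = 4781$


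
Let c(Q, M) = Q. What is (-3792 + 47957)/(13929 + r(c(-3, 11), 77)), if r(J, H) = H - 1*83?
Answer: 44165/13923 ≈ 3.1721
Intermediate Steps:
r(J, H) = -83 + H (r(J, H) = H - 83 = -83 + H)
(-3792 + 47957)/(13929 + r(c(-3, 11), 77)) = (-3792 + 47957)/(13929 + (-83 + 77)) = 44165/(13929 - 6) = 44165/13923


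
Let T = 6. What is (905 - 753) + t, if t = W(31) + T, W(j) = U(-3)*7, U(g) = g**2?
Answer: 221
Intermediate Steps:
W(j) = 63 (W(j) = (-3)**2*7 = 9*7 = 63)
t = 69 (t = 63 + 6 = 69)
(905 - 753) + t = (905 - 753) + 69 = 152 + 69 = 221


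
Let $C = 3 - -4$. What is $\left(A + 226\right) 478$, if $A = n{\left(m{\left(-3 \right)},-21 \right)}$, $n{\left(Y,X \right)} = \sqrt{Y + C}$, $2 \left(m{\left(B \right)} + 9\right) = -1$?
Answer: $108028 + 239 i \sqrt{10} \approx 1.0803 \cdot 10^{5} + 755.78 i$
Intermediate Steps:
$m{\left(B \right)} = - \frac{19}{2}$ ($m{\left(B \right)} = -9 + \frac{1}{2} \left(-1\right) = -9 - \frac{1}{2} = - \frac{19}{2}$)
$C = 7$ ($C = 3 + 4 = 7$)
$n{\left(Y,X \right)} = \sqrt{7 + Y}$ ($n{\left(Y,X \right)} = \sqrt{Y + 7} = \sqrt{7 + Y}$)
$A = \frac{i \sqrt{10}}{2}$ ($A = \sqrt{7 - \frac{19}{2}} = \sqrt{- \frac{5}{2}} = \frac{i \sqrt{10}}{2} \approx 1.5811 i$)
$\left(A + 226\right) 478 = \left(\frac{i \sqrt{10}}{2} + 226\right) 478 = \left(226 + \frac{i \sqrt{10}}{2}\right) 478 = 108028 + 239 i \sqrt{10}$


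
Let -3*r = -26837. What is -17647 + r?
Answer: -26104/3 ≈ -8701.3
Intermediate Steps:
r = 26837/3 (r = -⅓*(-26837) = 26837/3 ≈ 8945.7)
-17647 + r = -17647 + 26837/3 = -26104/3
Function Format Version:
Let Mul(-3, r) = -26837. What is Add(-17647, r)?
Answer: Rational(-26104, 3) ≈ -8701.3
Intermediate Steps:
r = Rational(26837, 3) (r = Mul(Rational(-1, 3), -26837) = Rational(26837, 3) ≈ 8945.7)
Add(-17647, r) = Add(-17647, Rational(26837, 3)) = Rational(-26104, 3)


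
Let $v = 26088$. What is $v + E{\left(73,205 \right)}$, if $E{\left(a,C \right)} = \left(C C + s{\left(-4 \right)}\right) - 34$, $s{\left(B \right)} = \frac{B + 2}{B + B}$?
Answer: $\frac{272317}{4} \approx 68079.0$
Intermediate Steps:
$s{\left(B \right)} = \frac{2 + B}{2 B}$
$E{\left(a,C \right)} = - \frac{135}{4} + C^{2}$ ($E{\left(a,C \right)} = \left(C C + \frac{2 - 4}{2 \left(-4\right)}\right) - 34 = \left(C^{2} + \frac{1}{2} \left(- \frac{1}{4}\right) \left(-2\right)\right) - 34 = \left(C^{2} + \frac{1}{4}\right) - 34 = \left(\frac{1}{4} + C^{2}\right) - 34 = - \frac{135}{4} + C^{2}$)
$v + E{\left(73,205 \right)} = 26088 - \left(\frac{135}{4} - 205^{2}\right) = 26088 + \left(- \frac{135}{4} + 42025\right) = 26088 + \frac{167965}{4} = \frac{272317}{4}$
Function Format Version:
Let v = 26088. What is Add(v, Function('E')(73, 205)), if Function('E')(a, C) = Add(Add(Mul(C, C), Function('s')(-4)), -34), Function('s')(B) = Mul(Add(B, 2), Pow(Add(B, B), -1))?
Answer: Rational(272317, 4) ≈ 68079.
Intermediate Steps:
Function('s')(B) = Mul(Rational(1, 2), Pow(B, -1), Add(2, B)) (Function('s')(B) = Mul(Add(2, B), Pow(Mul(2, B), -1)) = Mul(Add(2, B), Mul(Rational(1, 2), Pow(B, -1))) = Mul(Rational(1, 2), Pow(B, -1), Add(2, B)))
Function('E')(a, C) = Add(Rational(-135, 4), Pow(C, 2)) (Function('E')(a, C) = Add(Add(Mul(C, C), Mul(Rational(1, 2), Pow(-4, -1), Add(2, -4))), -34) = Add(Add(Pow(C, 2), Mul(Rational(1, 2), Rational(-1, 4), -2)), -34) = Add(Add(Pow(C, 2), Rational(1, 4)), -34) = Add(Add(Rational(1, 4), Pow(C, 2)), -34) = Add(Rational(-135, 4), Pow(C, 2)))
Add(v, Function('E')(73, 205)) = Add(26088, Add(Rational(-135, 4), Pow(205, 2))) = Add(26088, Add(Rational(-135, 4), 42025)) = Add(26088, Rational(167965, 4)) = Rational(272317, 4)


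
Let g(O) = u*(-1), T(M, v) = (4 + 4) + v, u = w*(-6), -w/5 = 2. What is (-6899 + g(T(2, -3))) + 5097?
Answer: -1862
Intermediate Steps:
w = -10 (w = -5*2 = -10)
u = 60 (u = -10*(-6) = 60)
T(M, v) = 8 + v
g(O) = -60 (g(O) = 60*(-1) = -60)
(-6899 + g(T(2, -3))) + 5097 = (-6899 - 60) + 5097 = -6959 + 5097 = -1862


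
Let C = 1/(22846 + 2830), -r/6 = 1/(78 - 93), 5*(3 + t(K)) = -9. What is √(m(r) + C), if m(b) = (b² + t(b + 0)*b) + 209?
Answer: √17426586911/9170 ≈ 14.396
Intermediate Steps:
t(K) = -24/5 (t(K) = -3 + (⅕)*(-9) = -3 - 9/5 = -24/5)
r = ⅖ (r = -6/(78 - 93) = -6/(-15) = -6*(-1/15) = ⅖ ≈ 0.40000)
m(b) = 209 + b² - 24*b/5 (m(b) = (b² - 24*b/5) + 209 = 209 + b² - 24*b/5)
C = 1/25676 ≈ 3.8947e-5
√(m(r) + C) = √((209 + (⅖)² - 24/5*⅖) + 1/25676) = √((209 + 4/25 - 48/25) + 1/25676) = √(5181/25 + 1/25676) = √(133027381/641900) = √17426586911/9170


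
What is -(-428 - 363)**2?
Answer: -625681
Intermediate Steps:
-(-428 - 363)**2 = -1*(-791)**2 = -1*625681 = -625681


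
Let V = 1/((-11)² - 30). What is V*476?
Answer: 68/13 ≈ 5.2308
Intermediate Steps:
V = 1/91 (V = 1/(121 - 30) = 1/91 ≈ 0.010989)
V*476 = (1/91)*476 = 68/13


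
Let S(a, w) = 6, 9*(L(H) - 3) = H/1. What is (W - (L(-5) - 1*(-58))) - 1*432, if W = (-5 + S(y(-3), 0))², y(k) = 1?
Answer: -4423/9 ≈ -491.44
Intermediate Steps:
L(H) = 3 + H/9 (L(H) = 3 + (H/1)/9 = 3 + (H*1)/9 = 3 + H/9)
W = 1 (W = (-5 + 6)² = 1² = 1)
(W - (L(-5) - 1*(-58))) - 1*432 = (1 - ((3 + (⅑)*(-5)) - 1*(-58))) - 1*432 = (1 - ((3 - 5/9) + 58)) - 432 = (1 - (22/9 + 58)) - 432 = (1 - 1*544/9) - 432 = (1 - 544/9) - 432 = -535/9 - 432 = -4423/9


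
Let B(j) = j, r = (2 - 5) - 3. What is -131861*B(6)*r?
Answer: 4746996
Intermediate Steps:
r = -6 (r = -3 - 3 = -6)
-131861*B(6)*r = -791166*(-6) = -131861*(-36) = 4746996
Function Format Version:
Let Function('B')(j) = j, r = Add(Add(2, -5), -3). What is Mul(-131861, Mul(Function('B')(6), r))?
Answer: 4746996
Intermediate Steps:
r = -6 (r = Add(-3, -3) = -6)
Mul(-131861, Mul(Function('B')(6), r)) = Mul(-131861, Mul(6, -6)) = Mul(-131861, -36) = 4746996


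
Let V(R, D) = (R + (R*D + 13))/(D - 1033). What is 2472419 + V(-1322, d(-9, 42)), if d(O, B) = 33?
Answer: 494492787/200 ≈ 2.4725e+6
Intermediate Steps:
V(R, D) = (13 + R + D*R)/(-1033 + D) (V(R, D) = (R + (D*R + 13))/(-1033 + D) = (R + (13 + D*R))/(-1033 + D) = (13 + R + D*R)/(-1033 + D))
2472419 + V(-1322, d(-9, 42)) = 2472419 + (13 - 1322 + 33*(-1322))/(-1033 + 33) = 2472419 + (13 - 1322 - 43626)/(-1000) = 2472419 - 1/1000*(-44935) = 2472419 + 8987/200 = 494492787/200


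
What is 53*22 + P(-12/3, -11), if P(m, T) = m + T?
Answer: 1151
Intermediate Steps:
P(m, T) = T + m
53*22 + P(-12/3, -11) = 53*22 + (-11 - 12/3) = 1166 + (-11 - 12*⅓) = 1166 + (-11 - 4) = 1166 - 15 = 1151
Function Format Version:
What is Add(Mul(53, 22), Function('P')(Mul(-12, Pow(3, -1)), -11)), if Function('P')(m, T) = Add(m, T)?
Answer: 1151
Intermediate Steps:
Function('P')(m, T) = Add(T, m)
Add(Mul(53, 22), Function('P')(Mul(-12, Pow(3, -1)), -11)) = Add(Mul(53, 22), Add(-11, Mul(-12, Pow(3, -1)))) = Add(1166, Add(-11, Mul(-12, Rational(1, 3)))) = Add(1166, Add(-11, -4)) = Add(1166, -15) = 1151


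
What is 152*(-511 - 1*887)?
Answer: -212496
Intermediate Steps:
152*(-511 - 1*887) = 152*(-511 - 887) = 152*(-1398) = -212496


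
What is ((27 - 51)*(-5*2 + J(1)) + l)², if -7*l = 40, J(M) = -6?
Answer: 7011904/49 ≈ 1.4310e+5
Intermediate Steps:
l = -40/7 (l = -⅐*40 = -40/7 ≈ -5.7143)
((27 - 51)*(-5*2 + J(1)) + l)² = ((27 - 51)*(-5*2 - 6) - 40/7)² = (-24*(-10 - 6) - 40/7)² = (-24*(-16) - 40/7)² = (384 - 40/7)² = (2648/7)² = 7011904/49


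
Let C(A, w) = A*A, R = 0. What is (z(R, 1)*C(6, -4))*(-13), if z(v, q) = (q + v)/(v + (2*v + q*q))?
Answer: -468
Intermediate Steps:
C(A, w) = A**2
z(v, q) = (q + v)/(q**2 + 3*v) (z(v, q) = (q + v)/(v + (2*v + q**2)) = (q + v)/(v + (q**2 + 2*v)) = (q + v)/(q**2 + 3*v))
(z(R, 1)*C(6, -4))*(-13) = (((1 + 0)/(1**2 + 3*0))*6**2)*(-13) = ((1/(1 + 0))*36)*(-13) = ((1/1)*36)*(-13) = ((1*1)*36)*(-13) = (1*36)*(-13) = 36*(-13) = -468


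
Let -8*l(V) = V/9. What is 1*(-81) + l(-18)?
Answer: -323/4 ≈ -80.750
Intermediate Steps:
l(V) = -V/72 (l(V) = -V/(8*9) = -V/72)
1*(-81) + l(-18) = 1*(-81) - 1/72*(-18) = -81 + ¼ = -323/4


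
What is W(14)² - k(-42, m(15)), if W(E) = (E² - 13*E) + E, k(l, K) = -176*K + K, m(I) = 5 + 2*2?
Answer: 2359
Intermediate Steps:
m(I) = 9 (m(I) = 5 + 4 = 9)
k(l, K) = -175*K
W(E) = E² - 12*E
W(14)² - k(-42, m(15)) = (14*(-12 + 14))² - (-175)*9 = (14*2)² - 1*(-1575) = 28² + 1575 = 784 + 1575 = 2359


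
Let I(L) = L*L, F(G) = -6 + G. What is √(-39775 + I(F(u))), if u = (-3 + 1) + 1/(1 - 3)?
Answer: I*√158811/2 ≈ 199.26*I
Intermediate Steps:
u = -5/2 (u = -2 + 1/(-2) = -2 - ½ = -5/2 ≈ -2.5000)
I(L) = L²
√(-39775 + I(F(u))) = √(-39775 + (-6 - 5/2)²) = √(-39775 + (-17/2)²) = √(-39775 + 289/4) = √(-158811/4) = I*√158811/2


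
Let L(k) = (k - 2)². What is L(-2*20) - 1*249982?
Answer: -248218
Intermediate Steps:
L(k) = (-2 + k)²
L(-2*20) - 1*249982 = (-2 - 2*20)² - 1*249982 = (-2 - 40)² - 249982 = (-42)² - 249982 = 1764 - 249982 = -248218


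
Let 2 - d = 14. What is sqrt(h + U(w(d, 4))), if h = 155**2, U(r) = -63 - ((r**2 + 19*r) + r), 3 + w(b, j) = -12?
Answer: 43*sqrt(13) ≈ 155.04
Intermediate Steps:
d = -12 (d = 2 - 1*14 = 2 - 14 = -12)
w(b, j) = -15 (w(b, j) = -3 - 12 = -15)
U(r) = -63 - r**2 - 20*r (U(r) = -63 - (r**2 + 20*r) = -63 + (-r**2 - 20*r) = -63 - r**2 - 20*r)
h = 24025
sqrt(h + U(w(d, 4))) = sqrt(24025 + (-63 - 1*(-15)**2 - 20*(-15))) = sqrt(24025 + (-63 - 1*225 + 300)) = sqrt(24025 + (-63 - 225 + 300)) = sqrt(24025 + 12) = sqrt(24037) = 43*sqrt(13)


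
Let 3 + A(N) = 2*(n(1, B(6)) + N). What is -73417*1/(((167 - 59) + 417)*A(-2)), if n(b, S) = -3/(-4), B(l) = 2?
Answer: 146834/5775 ≈ 25.426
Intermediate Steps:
n(b, S) = ¾ (n(b, S) = -3*(-¼) = ¾)
A(N) = -3/2 + 2*N (A(N) = -3 + 2*(¾ + N) = -3 + (3/2 + 2*N) = -3/2 + 2*N)
-73417*1/(((167 - 59) + 417)*A(-2)) = -73417*1/((-3/2 + 2*(-2))*((167 - 59) + 417)) = -73417*1/((108 + 417)*(-3/2 - 4)) = -73417/(525*(-11/2)) = -73417/(-5775/2) = -73417*(-2/5775) = 146834/5775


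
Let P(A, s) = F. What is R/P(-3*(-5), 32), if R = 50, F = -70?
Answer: -5/7 ≈ -0.71429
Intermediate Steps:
P(A, s) = -70
R/P(-3*(-5), 32) = 50/(-70) = 50*(-1/70) = -5/7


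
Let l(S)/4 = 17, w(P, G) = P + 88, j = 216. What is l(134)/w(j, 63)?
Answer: 17/76 ≈ 0.22368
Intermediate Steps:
w(P, G) = 88 + P
l(S) = 68 (l(S) = 4*17 = 68)
l(134)/w(j, 63) = 68/(88 + 216) = 68/304 = 68*(1/304) = 17/76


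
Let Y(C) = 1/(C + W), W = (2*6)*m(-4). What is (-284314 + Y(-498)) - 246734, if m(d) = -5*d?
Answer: -137010385/258 ≈ -5.3105e+5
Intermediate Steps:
W = 240 (W = (2*6)*(-5*(-4)) = 12*20 = 240)
Y(C) = 1/(240 + C) (Y(C) = 1/(C + 240) = 1/(240 + C))
(-284314 + Y(-498)) - 246734 = (-284314 + 1/(240 - 498)) - 246734 = (-284314 + 1/(-258)) - 246734 = (-284314 - 1/258) - 246734 = -73353013/258 - 246734 = -137010385/258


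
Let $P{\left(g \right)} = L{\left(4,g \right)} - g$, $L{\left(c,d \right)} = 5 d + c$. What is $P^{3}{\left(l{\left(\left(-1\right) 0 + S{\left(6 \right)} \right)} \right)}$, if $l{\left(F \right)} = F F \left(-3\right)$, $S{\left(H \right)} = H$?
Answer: $-78402752$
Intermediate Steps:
$l{\left(F \right)} = - 3 F^{2}$ ($l{\left(F \right)} = F^{2} \left(-3\right) = - 3 F^{2}$)
$L{\left(c,d \right)} = c + 5 d$
$P{\left(g \right)} = 4 + 4 g$ ($P{\left(g \right)} = \left(4 + 5 g\right) - g = 4 + 4 g$)
$P^{3}{\left(l{\left(\left(-1\right) 0 + S{\left(6 \right)} \right)} \right)} = \left(4 + 4 \left(- 3 \left(\left(-1\right) 0 + 6\right)^{2}\right)\right)^{3} = \left(4 + 4 \left(- 3 \left(0 + 6\right)^{2}\right)\right)^{3} = \left(4 + 4 \left(- 3 \cdot 6^{2}\right)\right)^{3} = \left(4 + 4 \left(\left(-3\right) 36\right)\right)^{3} = \left(4 + 4 \left(-108\right)\right)^{3} = \left(4 - 432\right)^{3} = \left(-428\right)^{3} = -78402752$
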